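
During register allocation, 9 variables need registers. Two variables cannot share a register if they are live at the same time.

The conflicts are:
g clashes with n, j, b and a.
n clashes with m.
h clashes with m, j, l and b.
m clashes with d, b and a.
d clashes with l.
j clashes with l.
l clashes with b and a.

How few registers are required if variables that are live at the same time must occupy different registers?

h, l, b all conflict with each other, so at least 3 registers are needed.
A valid assignment using 3 registers: g=1, n=2, h=3, m=1, d=2, j=2, l=1, b=2, a=2. Each listed conflict is separated.

3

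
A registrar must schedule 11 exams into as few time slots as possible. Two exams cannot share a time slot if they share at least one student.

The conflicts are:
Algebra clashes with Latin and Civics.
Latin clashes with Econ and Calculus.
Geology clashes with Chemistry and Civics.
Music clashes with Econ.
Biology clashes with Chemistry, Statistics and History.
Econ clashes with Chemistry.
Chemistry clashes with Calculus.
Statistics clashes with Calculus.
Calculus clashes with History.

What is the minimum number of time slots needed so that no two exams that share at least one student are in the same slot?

2

Latin and Calculus conflict, so at least 2 time slots are needed.
Using 2 time slots: Algebra=1, Latin=2, Geology=1, Music=2, Biology=1, Econ=1, Chemistry=2, Statistics=2, Calculus=1, Civics=2, History=2. Every pair that conflicts lands in different time slots.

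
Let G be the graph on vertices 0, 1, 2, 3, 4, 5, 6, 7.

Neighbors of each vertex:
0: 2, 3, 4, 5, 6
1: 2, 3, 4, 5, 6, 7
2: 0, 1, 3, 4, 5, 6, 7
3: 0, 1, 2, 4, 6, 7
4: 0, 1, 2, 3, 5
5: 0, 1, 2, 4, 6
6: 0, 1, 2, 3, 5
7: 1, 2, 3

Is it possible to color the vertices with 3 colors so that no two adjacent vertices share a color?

1, 2, 3, 4 form a clique, so at least 4 colors are needed.
So 3 colors are not enough.

No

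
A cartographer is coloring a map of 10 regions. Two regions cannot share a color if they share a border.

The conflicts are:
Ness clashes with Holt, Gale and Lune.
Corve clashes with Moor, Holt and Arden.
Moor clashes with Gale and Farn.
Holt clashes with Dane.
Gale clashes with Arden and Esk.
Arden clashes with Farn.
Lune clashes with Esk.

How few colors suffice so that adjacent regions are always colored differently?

The cycle Gale-Arden-Corve-Holt-Ness-Gale has odd length 5, so it cannot be 2-colored; at least 3 colors are needed.
3 colors suffice: color 1 → {Corve, Gale, Lune, Dane, Farn}; color 2 → {Moor, Holt, Arden, Esk}; color 3 → {Ness}. No two conflicting regions share a color.

3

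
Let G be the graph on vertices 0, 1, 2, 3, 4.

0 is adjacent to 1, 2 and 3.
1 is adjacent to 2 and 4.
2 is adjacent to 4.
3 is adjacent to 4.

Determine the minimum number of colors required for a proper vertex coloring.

1, 2, 4 form a triangle, so at least 3 colors are needed.
A valid assignment using 3 colors: 0=blue, 1=green, 2=red, 3=red, 4=blue. No two adjacent vertices share a color.

3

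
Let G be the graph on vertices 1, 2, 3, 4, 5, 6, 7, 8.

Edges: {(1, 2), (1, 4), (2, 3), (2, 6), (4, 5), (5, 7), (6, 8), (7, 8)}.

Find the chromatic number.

3

The cycle 5-7-8-6-2-1-4-5 has odd length 7, so it cannot be 2-colored; at least 3 colors are needed.
A valid assignment using 3 colors: 1=blue, 2=red, 3=blue, 4=green, 5=red, 6=blue, 7=blue, 8=red. Each edge has distinct colors on its endpoints.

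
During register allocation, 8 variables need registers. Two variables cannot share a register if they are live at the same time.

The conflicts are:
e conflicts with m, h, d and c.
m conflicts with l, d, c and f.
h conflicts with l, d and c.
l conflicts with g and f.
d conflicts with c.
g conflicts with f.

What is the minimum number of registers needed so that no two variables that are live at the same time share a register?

e, m, d, c pairwise conflict, so at least 4 registers are needed.
4 registers suffice: register 1 → {m, h, g}; register 2 → {l, d}; register 3 → {c, f}; register 4 → {e}. No two conflicting variables share a register.

4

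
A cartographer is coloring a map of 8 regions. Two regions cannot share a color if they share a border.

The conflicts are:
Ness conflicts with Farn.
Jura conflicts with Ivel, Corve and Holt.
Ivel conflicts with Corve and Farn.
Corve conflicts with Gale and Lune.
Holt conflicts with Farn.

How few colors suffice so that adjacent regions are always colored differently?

3

Jura, Ivel, Corve pairwise conflict, so at least 3 colors are needed.
3 colors suffice: color 1 → {Corve, Farn}; color 2 → {Ness, Jura, Gale, Lune}; color 3 → {Ivel, Holt}. No two conflicting regions share a color.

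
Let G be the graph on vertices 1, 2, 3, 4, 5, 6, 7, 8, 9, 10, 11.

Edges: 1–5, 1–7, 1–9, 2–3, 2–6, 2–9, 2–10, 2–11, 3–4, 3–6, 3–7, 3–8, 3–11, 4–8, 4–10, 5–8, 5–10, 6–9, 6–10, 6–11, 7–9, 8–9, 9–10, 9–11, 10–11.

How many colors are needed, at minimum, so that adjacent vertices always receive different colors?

5

2, 6, 9, 10, 11 are mutually adjacent (a clique of size 5), so at least 5 colors are needed.
5 colors suffice: color a → {3, 5, 9}; color b → {7, 8, 10}; color c → {1, 4, 6}; color d → {2}; color e → {11}. Each edge has distinct colors on its endpoints.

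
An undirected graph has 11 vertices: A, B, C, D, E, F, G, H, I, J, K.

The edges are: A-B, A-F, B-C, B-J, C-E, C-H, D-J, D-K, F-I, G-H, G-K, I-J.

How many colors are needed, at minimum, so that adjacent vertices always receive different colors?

3

The cycle F-I-J-B-A-F has odd length 5, so it cannot be 2-colored; at least 3 colors are needed.
3 colors suffice: color 1 → {C, F, G, J}; color 2 → {B, E, H, I, K}; color 3 → {A, D}. Each edge has distinct colors on its endpoints.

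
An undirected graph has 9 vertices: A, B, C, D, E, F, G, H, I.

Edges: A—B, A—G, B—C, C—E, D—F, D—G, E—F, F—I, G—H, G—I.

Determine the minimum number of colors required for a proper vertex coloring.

3

The cycle F-D-G-A-B-C-E-F has odd length 7, so it cannot be 2-colored; at least 3 colors are needed.
One proper 3-coloring: A=2, B=3, C=1, D=2, E=2, F=1, G=1, H=2, I=2. Each edge has distinct colors on its endpoints.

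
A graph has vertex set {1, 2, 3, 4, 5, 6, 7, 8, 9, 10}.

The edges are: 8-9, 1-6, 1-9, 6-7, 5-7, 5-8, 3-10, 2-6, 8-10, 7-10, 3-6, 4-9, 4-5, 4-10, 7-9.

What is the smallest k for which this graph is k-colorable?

2 and 6 are adjacent, so at least 2 colors are needed.
2 colors suffice: color a → {1, 2, 3, 4, 7, 8}; color b → {5, 6, 9, 10}. Every edge joins two different colors.

2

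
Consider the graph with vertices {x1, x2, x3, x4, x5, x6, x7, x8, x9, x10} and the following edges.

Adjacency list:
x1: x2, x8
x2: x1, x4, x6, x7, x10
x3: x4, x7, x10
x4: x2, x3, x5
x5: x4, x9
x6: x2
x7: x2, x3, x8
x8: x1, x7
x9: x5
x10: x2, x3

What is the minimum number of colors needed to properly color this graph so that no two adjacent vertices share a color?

2

x5 and x9 are adjacent, so at least 2 colors are needed.
2 colors suffice: x1=2, x2=1, x3=1, x4=2, x5=1, x6=2, x7=2, x8=1, x9=2, x10=2. Every edge joins two different colors.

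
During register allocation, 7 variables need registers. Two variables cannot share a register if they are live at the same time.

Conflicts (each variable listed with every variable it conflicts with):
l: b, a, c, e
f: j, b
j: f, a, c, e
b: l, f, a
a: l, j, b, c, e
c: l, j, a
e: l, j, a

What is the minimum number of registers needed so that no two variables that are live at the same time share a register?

j, a, c are mutually in conflict, so at least 3 registers are needed.
3 registers suffice: register 1 → {f, a}; register 2 → {l, j}; register 3 → {b, c, e}. No two conflicting variables share a register.

3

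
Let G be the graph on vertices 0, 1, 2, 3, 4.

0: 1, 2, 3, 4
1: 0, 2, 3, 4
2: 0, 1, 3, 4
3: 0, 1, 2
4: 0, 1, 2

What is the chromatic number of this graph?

4

0, 1, 2, 4 form a clique, so at least 4 colors are needed.
4 colors suffice: color a → {1}; color b → {2}; color c → {0}; color d → {3, 4}. Each edge has distinct colors on its endpoints.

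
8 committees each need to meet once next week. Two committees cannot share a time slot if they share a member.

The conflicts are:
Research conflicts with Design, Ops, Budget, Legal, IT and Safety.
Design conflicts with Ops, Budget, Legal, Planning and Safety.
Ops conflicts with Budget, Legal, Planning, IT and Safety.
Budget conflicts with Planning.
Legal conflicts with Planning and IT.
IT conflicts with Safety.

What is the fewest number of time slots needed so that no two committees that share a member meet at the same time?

4

Research, Ops, Legal, IT all conflict with each other, so at least 4 time slots are needed.
4 time slots suffice: time slot 1 → {Ops}; time slot 2 → {Research, Planning}; time slot 3 → {Design, IT}; time slot 4 → {Budget, Legal, Safety}. No two conflicting committees share a time slot.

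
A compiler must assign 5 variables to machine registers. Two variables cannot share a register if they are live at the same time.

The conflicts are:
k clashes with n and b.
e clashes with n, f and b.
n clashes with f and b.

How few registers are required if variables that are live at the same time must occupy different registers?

3

k, n, b all conflict with each other, so at least 3 registers are needed.
3 registers suffice: register 1 → {n}; register 2 → {f, b}; register 3 → {k, e}. Each listed conflict is separated.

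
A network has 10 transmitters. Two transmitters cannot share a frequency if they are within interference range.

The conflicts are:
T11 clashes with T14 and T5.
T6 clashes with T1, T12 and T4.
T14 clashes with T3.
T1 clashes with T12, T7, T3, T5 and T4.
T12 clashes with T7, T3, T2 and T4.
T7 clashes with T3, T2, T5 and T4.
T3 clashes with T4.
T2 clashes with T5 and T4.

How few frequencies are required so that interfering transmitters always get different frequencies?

5

T1, T12, T7, T3, T4 are mutually in conflict, so at least 5 frequencies are needed.
5 frequencies suffice: frequency 1 → {T14, T5, T4}; frequency 2 → {T11, T12}; frequency 3 → {T1, T2}; frequency 4 → {T6, T7}; frequency 5 → {T3}. Every pair that conflicts lands in different frequencies.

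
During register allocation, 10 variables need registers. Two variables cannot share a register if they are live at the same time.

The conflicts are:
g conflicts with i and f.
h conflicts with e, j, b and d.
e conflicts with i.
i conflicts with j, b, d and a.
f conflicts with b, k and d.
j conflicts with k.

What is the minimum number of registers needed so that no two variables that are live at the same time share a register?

3

The cycle k-j-h-d-f-k has odd length 5, so it cannot be 2-colored; at least 3 registers are needed.
3 registers suffice: register 1 → {h, i, f}; register 2 → {g, e, j, b, d, a}; register 3 → {k}. Each listed conflict is separated.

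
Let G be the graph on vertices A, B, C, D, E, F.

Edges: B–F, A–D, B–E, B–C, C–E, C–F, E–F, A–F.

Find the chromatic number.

4

B, C, E, F are pairwise adjacent (a clique of size 4), so at least 4 colors are needed.
4 colors suffice: color 1 → {D, F}; color 2 → {A, E}; color 3 → {B}; color 4 → {C}. Every edge joins two different colors.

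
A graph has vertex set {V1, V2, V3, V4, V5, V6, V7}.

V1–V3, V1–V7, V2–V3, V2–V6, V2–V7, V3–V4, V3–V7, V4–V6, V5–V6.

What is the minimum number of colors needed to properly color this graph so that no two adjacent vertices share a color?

V2, V3, V7 are pairwise adjacent, so at least 3 colors are needed.
3 colors suffice: color 1 → {V3, V6}; color 2 → {V1, V2, V4, V5}; color 3 → {V7}. Every edge joins two different colors.

3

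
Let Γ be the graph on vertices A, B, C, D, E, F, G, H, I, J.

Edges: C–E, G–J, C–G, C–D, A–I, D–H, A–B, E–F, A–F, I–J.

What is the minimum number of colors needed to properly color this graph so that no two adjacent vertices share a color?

3

The cycle G-J-I-A-F-E-C-G has odd length 7, so it cannot be 2-colored; at least 3 colors are needed.
3 colors suffice: color 1 → {A, C, H, J}; color 2 → {B, D, E, G, I}; color 3 → {F}. No two adjacent vertices share a color.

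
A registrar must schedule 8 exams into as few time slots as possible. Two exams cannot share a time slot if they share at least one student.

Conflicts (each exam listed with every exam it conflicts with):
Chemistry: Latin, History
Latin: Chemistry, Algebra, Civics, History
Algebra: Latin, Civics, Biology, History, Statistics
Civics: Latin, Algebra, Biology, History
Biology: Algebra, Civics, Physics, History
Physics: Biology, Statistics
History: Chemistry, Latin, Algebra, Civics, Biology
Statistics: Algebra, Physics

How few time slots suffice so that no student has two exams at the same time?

Algebra, Civics, Biology, History are mutually in conflict, so at least 4 time slots are needed.
4 time slots suffice: time slot 1 → {Chemistry, Algebra, Physics}; time slot 2 → {History, Statistics}; time slot 3 → {Latin, Biology}; time slot 4 → {Civics}. No two conflicting exams share a time slot.

4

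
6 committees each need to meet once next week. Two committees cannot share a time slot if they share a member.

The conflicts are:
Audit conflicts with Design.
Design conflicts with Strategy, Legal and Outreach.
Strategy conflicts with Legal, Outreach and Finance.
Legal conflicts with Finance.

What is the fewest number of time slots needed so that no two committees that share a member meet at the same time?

3

Strategy, Legal, Finance are mutually in conflict, so at least 3 time slots are needed.
3 time slots suffice: time slot 1 → {Design, Finance}; time slot 2 → {Audit, Strategy}; time slot 3 → {Legal, Outreach}. Each listed conflict is separated.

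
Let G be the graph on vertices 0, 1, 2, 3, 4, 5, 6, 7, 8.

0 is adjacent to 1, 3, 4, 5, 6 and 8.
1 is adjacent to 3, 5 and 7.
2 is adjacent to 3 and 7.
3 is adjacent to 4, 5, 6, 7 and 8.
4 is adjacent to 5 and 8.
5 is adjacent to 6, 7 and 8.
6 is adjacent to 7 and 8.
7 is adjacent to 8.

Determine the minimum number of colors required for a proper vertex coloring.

0, 3, 5, 6, 8 are mutually adjacent (a clique of size 5), so at least 5 colors are needed.
5 colors suffice: color red → {3}; color blue → {2, 5}; color green → {0, 7}; color yellow → {1, 8}; color purple → {4, 6}. No two adjacent vertices share a color.

5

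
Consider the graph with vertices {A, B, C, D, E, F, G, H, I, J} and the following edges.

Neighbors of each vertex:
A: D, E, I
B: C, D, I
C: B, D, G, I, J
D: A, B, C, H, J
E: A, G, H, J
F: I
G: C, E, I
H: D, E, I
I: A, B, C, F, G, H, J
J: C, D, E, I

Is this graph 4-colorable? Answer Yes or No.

The chromatic number is 3. C, I, J are pairwise adjacent, so at least 3 colors are needed.
One proper 3-coloring: A=2, B=3, C=2, D=1, E=1, F=2, G=3, H=2, I=1, J=3.
Since 4 ≥ 3, a proper 4-coloring certainly exists.

Yes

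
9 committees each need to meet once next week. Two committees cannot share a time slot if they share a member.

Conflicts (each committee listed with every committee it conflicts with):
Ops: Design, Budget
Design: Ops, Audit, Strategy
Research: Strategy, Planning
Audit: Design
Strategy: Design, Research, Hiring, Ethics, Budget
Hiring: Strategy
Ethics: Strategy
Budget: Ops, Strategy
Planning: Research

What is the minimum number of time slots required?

2

Ops and Budget conflict, so at least 2 time slots are needed.
2 time slots suffice: Ops=1, Design=2, Research=2, Audit=1, Strategy=1, Hiring=2, Ethics=2, Budget=2, Planning=1. Every pair that conflicts lands in different time slots.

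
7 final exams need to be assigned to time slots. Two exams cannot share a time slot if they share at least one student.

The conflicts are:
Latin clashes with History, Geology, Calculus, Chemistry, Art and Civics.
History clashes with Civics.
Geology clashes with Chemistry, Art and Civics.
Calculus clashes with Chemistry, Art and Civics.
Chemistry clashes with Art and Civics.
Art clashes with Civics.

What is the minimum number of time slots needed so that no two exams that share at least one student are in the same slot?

Latin, Calculus, Chemistry, Art, Civics are mutually in conflict, so at least 5 time slots are needed.
A valid assignment using 5 time slots: Latin=1, History=3, Geology=5, Calculus=5, Chemistry=4, Art=3, Civics=2. No two conflicting exams share a time slot.

5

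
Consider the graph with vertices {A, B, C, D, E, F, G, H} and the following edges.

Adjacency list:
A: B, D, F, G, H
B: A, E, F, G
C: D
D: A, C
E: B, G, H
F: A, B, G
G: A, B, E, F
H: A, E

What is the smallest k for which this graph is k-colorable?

A, B, F, G form a clique, so at least 4 colors are needed.
A valid assignment using 4 colors: A=1, B=2, C=1, D=2, E=1, F=4, G=3, H=2. No two adjacent vertices share a color.

4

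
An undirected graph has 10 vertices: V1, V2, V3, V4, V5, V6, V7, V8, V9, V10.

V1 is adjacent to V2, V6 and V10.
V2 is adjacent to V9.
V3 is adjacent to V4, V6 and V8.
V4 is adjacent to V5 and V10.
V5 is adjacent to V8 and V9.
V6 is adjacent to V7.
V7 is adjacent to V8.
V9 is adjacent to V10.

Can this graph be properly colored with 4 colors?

Yes

The chromatic number is 3. The cycle V3-V6-V1-V10-V4-V3 has odd length 5, so it cannot be 2-colored; at least 3 colors are needed.
3 colors suffice: V1=3, V2=2, V3=2, V4=1, V5=2, V6=1, V7=2, V8=1, V9=1, V10=2.
Since 4 ≥ 3, a proper 4-coloring certainly exists.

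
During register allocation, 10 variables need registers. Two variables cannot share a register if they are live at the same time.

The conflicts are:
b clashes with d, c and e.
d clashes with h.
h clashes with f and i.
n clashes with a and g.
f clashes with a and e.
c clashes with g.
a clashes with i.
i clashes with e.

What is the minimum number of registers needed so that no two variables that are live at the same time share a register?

The cycle d-h-f-e-b-d has odd length 5, so it cannot be 2-colored; at least 3 registers are needed.
Using 3 registers: b=1, d=3, h=2, n=3, f=1, c=2, a=2, i=1, g=1, e=2. No two conflicting variables share a register.

3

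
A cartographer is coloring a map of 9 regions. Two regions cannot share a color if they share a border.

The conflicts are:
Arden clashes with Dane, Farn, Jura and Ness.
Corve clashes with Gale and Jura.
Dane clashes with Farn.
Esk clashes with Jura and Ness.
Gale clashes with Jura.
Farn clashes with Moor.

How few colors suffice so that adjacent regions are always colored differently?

Corve, Gale, Jura all conflict with each other, so at least 3 colors are needed.
3 colors suffice: Arden=2, Corve=2, Dane=3, Esk=2, Gale=3, Farn=1, Jura=1, Ness=1, Moor=2. No two conflicting regions share a color.

3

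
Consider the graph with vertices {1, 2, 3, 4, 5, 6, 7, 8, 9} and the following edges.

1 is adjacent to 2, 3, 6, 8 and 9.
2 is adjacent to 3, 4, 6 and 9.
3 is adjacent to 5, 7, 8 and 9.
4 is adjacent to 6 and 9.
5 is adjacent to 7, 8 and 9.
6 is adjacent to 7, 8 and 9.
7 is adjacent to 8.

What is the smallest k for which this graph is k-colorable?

4

2, 4, 6, 9 are mutually adjacent (a clique of size 4), so at least 4 colors are needed.
4 colors suffice: color red → {3, 6}; color blue → {8, 9}; color green → {1, 4, 7}; color yellow → {2, 5}. Every edge joins two different colors.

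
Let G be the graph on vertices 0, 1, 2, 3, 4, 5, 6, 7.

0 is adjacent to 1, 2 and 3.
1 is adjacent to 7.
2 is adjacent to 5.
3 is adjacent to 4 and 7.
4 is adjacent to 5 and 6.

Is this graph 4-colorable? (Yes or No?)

Yes

The chromatic number is 3. The cycle 0-3-4-5-2-0 has odd length 5, so it cannot be 2-colored; at least 3 colors are needed.
3 colors suffice: color a → {1, 3, 5, 6}; color b → {0, 4, 7}; color c → {2}.
Since 4 ≥ 3, a proper 4-coloring certainly exists.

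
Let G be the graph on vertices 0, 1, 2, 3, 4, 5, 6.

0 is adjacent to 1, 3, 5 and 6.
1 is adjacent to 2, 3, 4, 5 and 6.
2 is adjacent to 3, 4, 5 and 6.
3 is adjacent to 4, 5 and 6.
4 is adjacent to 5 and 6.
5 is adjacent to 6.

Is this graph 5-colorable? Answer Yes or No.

No

1, 2, 3, 4, 5, 6 are pairwise adjacent (a clique of size 6), so at least 6 colors are needed.
So 5 colors are not enough.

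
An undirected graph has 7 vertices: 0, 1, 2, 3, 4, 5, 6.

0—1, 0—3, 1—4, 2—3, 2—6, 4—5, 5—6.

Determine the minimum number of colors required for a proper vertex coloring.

The cycle 1-4-5-6-2-3-0-1 has odd length 7, so it cannot be 2-colored; at least 3 colors are needed.
3 colors suffice: color red → {3, 4, 6}; color blue → {1, 2, 5}; color green → {0}. No two adjacent vertices share a color.

3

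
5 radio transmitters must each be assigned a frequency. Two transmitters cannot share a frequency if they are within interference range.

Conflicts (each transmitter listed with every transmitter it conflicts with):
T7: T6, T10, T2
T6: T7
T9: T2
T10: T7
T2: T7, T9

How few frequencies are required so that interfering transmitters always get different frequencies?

2

T7 and T2 conflict, so at least 2 frequencies are needed.
2 frequencies suffice: frequency 1 → {T7, T9}; frequency 2 → {T6, T10, T2}. Each listed conflict is separated.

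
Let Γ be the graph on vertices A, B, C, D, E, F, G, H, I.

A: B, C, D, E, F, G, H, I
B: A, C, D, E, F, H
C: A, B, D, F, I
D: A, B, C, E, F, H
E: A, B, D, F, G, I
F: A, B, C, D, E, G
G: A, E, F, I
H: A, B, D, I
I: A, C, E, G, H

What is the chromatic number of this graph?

A, B, D, E, F form a clique, so at least 5 colors are needed.
One proper 5-coloring: A=red, B=green, C=blue, D=purple, E=blue, F=yellow, G=purple, H=blue, I=green. Every edge joins two different colors.

5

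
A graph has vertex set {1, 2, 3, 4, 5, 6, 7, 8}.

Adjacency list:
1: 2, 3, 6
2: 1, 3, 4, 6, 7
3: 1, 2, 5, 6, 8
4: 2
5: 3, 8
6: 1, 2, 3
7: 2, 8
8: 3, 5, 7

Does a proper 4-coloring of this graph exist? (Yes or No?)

The chromatic number is 4. 1, 2, 3, 6 form a clique, so at least 4 colors are needed.
4 colors suffice: color red → {3, 4, 7}; color blue → {2, 8}; color green → {5, 6}; color yellow → {1}.
That is already a proper 4-coloring.

Yes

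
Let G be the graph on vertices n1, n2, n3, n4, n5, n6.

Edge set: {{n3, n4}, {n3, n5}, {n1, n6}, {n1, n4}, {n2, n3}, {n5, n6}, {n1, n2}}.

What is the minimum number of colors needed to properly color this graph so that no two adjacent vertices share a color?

The cycle n5-n3-n4-n1-n6-n5 has odd length 5, so it cannot be 2-colored; at least 3 colors are needed.
3 colors suffice: n1=R, n2=B, n3=R, n4=B, n5=B, n6=G. Each edge has distinct colors on its endpoints.

3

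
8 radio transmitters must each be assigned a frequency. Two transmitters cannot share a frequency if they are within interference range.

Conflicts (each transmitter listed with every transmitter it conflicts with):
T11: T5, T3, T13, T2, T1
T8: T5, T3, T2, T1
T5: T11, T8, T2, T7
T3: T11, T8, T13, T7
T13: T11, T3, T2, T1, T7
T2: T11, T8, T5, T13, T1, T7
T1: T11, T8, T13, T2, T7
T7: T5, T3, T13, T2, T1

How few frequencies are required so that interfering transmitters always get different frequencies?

4

T13, T2, T1, T7 are mutually in conflict, so at least 4 frequencies are needed.
4 frequencies suffice: T11=3, T8=2, T5=4, T3=1, T13=2, T2=1, T1=4, T7=3. Each listed conflict is separated.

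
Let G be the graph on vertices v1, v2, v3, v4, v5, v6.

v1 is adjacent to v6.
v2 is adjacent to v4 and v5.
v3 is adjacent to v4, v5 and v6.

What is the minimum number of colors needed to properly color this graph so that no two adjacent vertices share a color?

2

v3 and v5 are adjacent, so at least 2 colors are needed.
One proper 2-coloring: v1=1, v2=1, v3=1, v4=2, v5=2, v6=2. Each edge has distinct colors on its endpoints.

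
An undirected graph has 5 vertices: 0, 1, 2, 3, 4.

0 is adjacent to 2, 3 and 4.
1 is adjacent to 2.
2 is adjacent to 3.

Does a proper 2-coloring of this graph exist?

0, 2, 3 are mutually adjacent, so at least 3 colors are needed.
So 2 colors are not enough.

No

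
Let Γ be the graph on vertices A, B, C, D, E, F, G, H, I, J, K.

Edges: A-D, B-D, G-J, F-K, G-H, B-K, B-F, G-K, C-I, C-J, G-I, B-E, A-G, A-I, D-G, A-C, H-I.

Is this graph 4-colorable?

Yes

The chromatic number is 3. B, F, K form a triangle, so at least 3 colors are needed.
One proper 3-coloring: A=3, B=1, C=1, D=2, E=2, F=3, G=1, H=3, I=2, J=2, K=2.
Since 4 ≥ 3, a proper 4-coloring certainly exists.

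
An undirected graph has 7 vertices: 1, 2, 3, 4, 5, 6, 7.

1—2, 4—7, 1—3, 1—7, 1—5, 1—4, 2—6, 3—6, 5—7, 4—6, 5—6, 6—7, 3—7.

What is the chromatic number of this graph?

3

3, 6, 7 are mutually adjacent, so at least 3 colors are needed.
One proper 3-coloring: 1=a, 2=b, 3=c, 4=c, 5=c, 6=a, 7=b. Every edge joins two different colors.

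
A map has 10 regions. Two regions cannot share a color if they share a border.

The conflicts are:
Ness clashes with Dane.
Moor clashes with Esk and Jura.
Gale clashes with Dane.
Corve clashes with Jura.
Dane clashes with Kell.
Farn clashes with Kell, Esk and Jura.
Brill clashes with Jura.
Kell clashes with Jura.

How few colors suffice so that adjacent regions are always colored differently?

3

Farn, Kell, Jura pairwise conflict, so at least 3 colors are needed.
3 colors suffice: color 1 → {Dane, Esk, Jura}; color 2 → {Ness, Moor, Gale, Corve, Farn, Brill}; color 3 → {Kell}. Each listed conflict is separated.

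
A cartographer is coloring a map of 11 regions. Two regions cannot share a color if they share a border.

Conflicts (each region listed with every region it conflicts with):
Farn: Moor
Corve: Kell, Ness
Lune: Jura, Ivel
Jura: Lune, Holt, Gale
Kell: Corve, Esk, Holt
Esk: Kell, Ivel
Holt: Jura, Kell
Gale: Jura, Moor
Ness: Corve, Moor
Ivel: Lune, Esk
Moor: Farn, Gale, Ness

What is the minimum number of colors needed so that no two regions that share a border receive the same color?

3

The cycle Kell-Corve-Ness-Moor-Gale-Jura-Holt-Kell has odd length 7, so it cannot be 2-colored; at least 3 colors are needed.
3 colors suffice: color 1 → {Jura, Kell, Ivel, Moor}; color 2 → {Farn, Corve, Lune, Esk, Holt, Gale}; color 3 → {Ness}. No two conflicting regions share a color.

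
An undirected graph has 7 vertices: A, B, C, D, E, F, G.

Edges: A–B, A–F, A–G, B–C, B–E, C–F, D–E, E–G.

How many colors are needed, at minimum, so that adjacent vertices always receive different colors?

2

A and G are adjacent, so at least 2 colors are needed.
2 colors suffice: color red → {A, C, E}; color blue → {B, D, F, G}. Each edge has distinct colors on its endpoints.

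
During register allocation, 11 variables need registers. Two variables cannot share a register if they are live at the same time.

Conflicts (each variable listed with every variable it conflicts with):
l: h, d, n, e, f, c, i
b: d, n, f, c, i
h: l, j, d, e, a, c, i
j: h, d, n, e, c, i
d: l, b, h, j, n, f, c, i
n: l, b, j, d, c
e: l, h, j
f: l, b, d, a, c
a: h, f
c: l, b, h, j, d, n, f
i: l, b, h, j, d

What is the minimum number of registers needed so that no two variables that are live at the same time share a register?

4

j, d, n, c are mutually in conflict, so at least 4 registers are needed.
4 registers suffice: l=4, b=4, h=2, j=4, d=1, n=2, e=1, f=2, a=1, c=3, i=3. Every pair that conflicts lands in different registers.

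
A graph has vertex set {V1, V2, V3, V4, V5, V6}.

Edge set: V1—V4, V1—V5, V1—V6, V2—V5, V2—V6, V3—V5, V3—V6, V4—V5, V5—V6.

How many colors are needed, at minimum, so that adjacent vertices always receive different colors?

V1, V4, V5 are mutually adjacent, so at least 3 colors are needed.
3 colors suffice: color 1 → {V5}; color 2 → {V4, V6}; color 3 → {V1, V2, V3}. No two adjacent vertices share a color.

3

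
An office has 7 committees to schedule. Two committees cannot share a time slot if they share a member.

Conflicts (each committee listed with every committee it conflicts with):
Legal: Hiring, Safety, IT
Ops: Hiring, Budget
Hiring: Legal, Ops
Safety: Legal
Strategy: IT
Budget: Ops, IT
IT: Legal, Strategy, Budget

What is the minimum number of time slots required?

3

The cycle Hiring-Ops-Budget-IT-Legal-Hiring has odd length 5, so it cannot be 2-colored; at least 3 time slots are needed.
3 time slots suffice: Legal=1, Ops=2, Hiring=3, Safety=2, Strategy=1, Budget=1, IT=2. Every pair that conflicts lands in different time slots.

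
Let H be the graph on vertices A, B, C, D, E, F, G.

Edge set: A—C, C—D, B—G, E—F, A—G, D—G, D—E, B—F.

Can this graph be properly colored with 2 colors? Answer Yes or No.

The cycle E-D-G-B-F-E has odd length 5, so it cannot be 2-colored; at least 3 colors are needed.
So 2 colors are not enough.

No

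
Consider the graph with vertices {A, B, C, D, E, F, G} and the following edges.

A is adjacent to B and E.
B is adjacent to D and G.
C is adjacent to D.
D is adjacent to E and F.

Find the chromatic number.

2

B and D are adjacent, so at least 2 colors are needed.
A valid assignment using 2 colors: A=1, B=2, C=2, D=1, E=2, F=2, G=1. Every edge joins two different colors.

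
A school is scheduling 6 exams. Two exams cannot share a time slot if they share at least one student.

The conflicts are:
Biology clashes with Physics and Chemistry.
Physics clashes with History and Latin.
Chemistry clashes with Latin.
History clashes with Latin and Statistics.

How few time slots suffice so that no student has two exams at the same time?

3

Physics, History, Latin all conflict with each other, so at least 3 time slots are needed.
Using 3 time slots: Biology=1, Physics=2, Chemistry=2, History=1, Latin=3, Statistics=2. Every pair that conflicts lands in different time slots.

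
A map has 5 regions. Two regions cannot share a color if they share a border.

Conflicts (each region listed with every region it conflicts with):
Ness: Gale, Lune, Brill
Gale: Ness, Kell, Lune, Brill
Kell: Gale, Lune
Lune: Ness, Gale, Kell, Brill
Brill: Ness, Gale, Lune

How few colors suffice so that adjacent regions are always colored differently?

4

Ness, Gale, Lune, Brill pairwise conflict, so at least 4 colors are needed.
4 colors suffice: Ness=3, Gale=2, Kell=3, Lune=1, Brill=4. Every pair that conflicts lands in different colors.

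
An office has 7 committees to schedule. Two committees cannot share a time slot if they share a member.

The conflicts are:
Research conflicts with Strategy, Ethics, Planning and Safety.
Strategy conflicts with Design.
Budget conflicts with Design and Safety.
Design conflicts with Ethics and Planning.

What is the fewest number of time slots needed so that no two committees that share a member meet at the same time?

3

The cycle Safety-Research-Ethics-Design-Budget-Safety has odd length 5, so it cannot be 2-colored; at least 3 time slots are needed.
A valid assignment using 3 time slots: Research=1, Strategy=2, Budget=3, Design=1, Ethics=2, Planning=2, Safety=2. No two conflicting committees share a time slot.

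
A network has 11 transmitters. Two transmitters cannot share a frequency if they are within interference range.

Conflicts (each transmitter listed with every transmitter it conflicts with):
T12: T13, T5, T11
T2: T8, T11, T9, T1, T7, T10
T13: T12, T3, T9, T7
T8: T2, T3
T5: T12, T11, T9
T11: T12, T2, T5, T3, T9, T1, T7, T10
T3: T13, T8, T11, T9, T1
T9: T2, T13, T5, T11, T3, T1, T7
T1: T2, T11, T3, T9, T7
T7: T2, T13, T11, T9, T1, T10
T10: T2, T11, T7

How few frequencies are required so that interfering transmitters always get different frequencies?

5

T2, T11, T9, T1, T7 are mutually in conflict, so at least 5 frequencies are needed.
5 frequencies suffice: frequency 1 → {T13, T8, T11}; frequency 2 → {T12, T9, T10}; frequency 3 → {T5, T3, T7}; frequency 4 → {T2}; frequency 5 → {T1}. Each listed conflict is separated.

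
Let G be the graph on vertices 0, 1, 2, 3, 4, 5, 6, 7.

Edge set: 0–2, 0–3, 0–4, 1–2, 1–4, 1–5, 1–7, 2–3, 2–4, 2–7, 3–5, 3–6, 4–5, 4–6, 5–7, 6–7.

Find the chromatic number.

3

1, 2, 4 are mutually adjacent, so at least 3 colors are needed.
3 colors suffice: 0=green, 1=green, 2=blue, 3=red, 4=red, 5=blue, 6=blue, 7=red. Every edge joins two different colors.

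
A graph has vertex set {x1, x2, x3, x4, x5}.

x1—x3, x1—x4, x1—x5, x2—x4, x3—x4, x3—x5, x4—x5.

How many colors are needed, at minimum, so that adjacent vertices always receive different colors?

4

x1, x3, x4, x5 form a clique, so at least 4 colors are needed.
4 colors suffice: color 1 → {x4}; color 2 → {x2, x3}; color 3 → {x1}; color 4 → {x5}. Every edge joins two different colors.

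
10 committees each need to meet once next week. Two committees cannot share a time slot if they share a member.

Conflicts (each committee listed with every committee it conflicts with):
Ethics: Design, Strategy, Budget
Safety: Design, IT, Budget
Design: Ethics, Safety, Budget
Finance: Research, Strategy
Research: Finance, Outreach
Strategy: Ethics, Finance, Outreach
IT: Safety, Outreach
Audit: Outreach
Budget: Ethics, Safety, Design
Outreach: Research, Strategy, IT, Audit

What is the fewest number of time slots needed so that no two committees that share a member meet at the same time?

Safety, Design, Budget are mutually in conflict, so at least 3 time slots are needed.
3 time slots suffice: time slot 1 → {Ethics, Safety, Finance, Outreach}; time slot 2 → {Research, Strategy, IT, Audit, Budget}; time slot 3 → {Design}. Every pair that conflicts lands in different time slots.

3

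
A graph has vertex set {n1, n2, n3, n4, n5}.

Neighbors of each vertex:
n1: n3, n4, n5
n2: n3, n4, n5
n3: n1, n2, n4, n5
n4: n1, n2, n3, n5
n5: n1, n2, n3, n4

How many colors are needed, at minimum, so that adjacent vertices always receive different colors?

n2, n3, n4, n5 are pairwise adjacent (a clique of size 4), so at least 4 colors are needed.
4 colors suffice: color 1 → {n3}; color 2 → {n5}; color 3 → {n4}; color 4 → {n1, n2}. No two adjacent vertices share a color.

4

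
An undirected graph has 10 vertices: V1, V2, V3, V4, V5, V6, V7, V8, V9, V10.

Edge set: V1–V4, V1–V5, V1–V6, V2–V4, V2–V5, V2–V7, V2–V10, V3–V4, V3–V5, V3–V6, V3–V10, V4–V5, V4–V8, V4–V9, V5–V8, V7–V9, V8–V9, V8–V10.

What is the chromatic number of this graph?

3

V1, V4, V5 are mutually adjacent, so at least 3 colors are needed.
3 colors suffice: V1=green, V2=green, V3=green, V4=red, V5=blue, V6=red, V7=red, V8=green, V9=blue, V10=red. No two adjacent vertices share a color.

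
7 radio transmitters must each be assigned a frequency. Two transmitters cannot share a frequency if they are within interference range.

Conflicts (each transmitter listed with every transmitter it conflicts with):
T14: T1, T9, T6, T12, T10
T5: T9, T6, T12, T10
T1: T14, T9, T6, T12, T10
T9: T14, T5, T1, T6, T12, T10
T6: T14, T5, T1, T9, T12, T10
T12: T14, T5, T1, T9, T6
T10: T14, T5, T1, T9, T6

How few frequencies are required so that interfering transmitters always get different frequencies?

5

T14, T1, T9, T6, T10 pairwise conflict, so at least 5 frequencies are needed.
5 frequencies suffice: frequency 1 → {T9}; frequency 2 → {T6}; frequency 3 → {T14, T5}; frequency 4 → {T12, T10}; frequency 5 → {T1}. Each listed conflict is separated.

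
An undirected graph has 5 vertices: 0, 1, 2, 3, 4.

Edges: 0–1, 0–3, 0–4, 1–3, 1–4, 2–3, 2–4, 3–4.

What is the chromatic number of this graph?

0, 1, 3, 4 are pairwise adjacent (a clique of size 4), so at least 4 colors are needed.
4 colors suffice: color red → {3}; color blue → {4}; color green → {0, 2}; color yellow → {1}. Every edge joins two different colors.

4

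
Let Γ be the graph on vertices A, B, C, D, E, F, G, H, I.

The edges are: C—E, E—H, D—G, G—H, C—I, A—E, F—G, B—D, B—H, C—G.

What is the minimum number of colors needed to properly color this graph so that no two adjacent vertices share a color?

2

E and H are adjacent, so at least 2 colors are needed.
2 colors suffice: color 1 → {B, E, G, I}; color 2 → {A, C, D, F, H}. Each edge has distinct colors on its endpoints.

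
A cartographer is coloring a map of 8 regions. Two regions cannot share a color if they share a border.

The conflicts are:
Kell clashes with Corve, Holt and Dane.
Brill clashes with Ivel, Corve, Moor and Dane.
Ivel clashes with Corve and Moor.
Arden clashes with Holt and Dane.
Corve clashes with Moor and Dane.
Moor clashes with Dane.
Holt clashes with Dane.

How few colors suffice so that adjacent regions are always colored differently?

4

Brill, Ivel, Corve, Moor all conflict with each other, so at least 4 colors are needed.
4 colors suffice: Kell=3, Brill=3, Ivel=1, Arden=3, Corve=2, Moor=4, Holt=2, Dane=1. Each listed conflict is separated.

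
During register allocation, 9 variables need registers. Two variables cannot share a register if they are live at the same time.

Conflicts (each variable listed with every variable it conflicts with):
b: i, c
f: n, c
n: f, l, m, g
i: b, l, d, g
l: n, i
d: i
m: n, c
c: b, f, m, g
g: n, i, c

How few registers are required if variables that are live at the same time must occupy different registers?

b and i conflict, so at least 2 registers are needed.
Using 2 registers: b=2, f=2, n=1, i=1, l=2, d=2, m=2, c=1, g=2. Each listed conflict is separated.

2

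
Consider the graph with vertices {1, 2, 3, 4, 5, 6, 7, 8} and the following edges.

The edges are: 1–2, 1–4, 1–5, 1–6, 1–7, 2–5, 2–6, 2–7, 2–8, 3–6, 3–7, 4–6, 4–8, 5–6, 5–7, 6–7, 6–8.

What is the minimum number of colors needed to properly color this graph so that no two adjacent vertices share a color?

5

1, 2, 5, 6, 7 are pairwise adjacent (a clique of size 5), so at least 5 colors are needed.
One proper 5-coloring: 1=blue, 2=yellow, 3=blue, 4=green, 5=purple, 6=red, 7=green, 8=blue. Each edge has distinct colors on its endpoints.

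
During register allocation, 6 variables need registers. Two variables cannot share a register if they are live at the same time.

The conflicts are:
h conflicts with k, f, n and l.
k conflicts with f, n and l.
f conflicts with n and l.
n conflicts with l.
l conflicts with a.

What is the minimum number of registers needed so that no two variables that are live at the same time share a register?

h, k, f, n, l all conflict with each other, so at least 5 registers are needed.
A valid assignment using 5 registers: h=2, k=5, f=3, n=4, l=1, a=2. No two conflicting variables share a register.

5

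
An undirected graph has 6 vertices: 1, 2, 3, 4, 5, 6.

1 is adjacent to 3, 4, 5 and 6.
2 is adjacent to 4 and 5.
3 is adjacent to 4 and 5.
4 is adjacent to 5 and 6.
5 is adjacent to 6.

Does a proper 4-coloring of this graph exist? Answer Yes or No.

The chromatic number is 4. 1, 4, 5, 6 are pairwise adjacent (a clique of size 4), so at least 4 colors are needed.
One proper 4-coloring: 1=green, 2=green, 3=yellow, 4=blue, 5=red, 6=yellow.
That is already a proper 4-coloring.

Yes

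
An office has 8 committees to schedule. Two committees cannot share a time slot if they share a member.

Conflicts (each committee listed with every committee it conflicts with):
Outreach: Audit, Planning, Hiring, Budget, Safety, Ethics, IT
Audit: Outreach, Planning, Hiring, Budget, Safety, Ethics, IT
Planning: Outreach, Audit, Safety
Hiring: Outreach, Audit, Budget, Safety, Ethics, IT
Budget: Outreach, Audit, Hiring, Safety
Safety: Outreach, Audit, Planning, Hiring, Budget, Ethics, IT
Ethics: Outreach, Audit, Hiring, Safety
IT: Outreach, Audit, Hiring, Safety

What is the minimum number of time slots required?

Outreach, Audit, Hiring, Safety, IT are mutually in conflict, so at least 5 time slots are needed.
A valid assignment using 5 time slots: Outreach=3, Audit=2, Planning=4, Hiring=4, Budget=5, Safety=1, Ethics=5, IT=5. No two conflicting committees share a time slot.

5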